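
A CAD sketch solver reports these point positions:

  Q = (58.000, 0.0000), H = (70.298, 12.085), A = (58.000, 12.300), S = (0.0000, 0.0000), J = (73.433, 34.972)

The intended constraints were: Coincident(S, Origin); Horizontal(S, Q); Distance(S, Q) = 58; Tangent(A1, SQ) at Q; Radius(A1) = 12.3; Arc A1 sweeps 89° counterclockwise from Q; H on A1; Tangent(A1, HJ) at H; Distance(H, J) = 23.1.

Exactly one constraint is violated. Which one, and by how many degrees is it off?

Tangent(A1, HJ) at H — off by 6.80°.

S = (0.00, 0.00) ✓; S.y = 0.00, Q.y = 0.00 ✓; |SQ| = 58.00 ✓; ∠(AQ, QS) = 90.00° ✓; |AQ| = 12.30 ✓; bearing(A→H) − bearing(A→Q) = 89.00° ✓; |AH| = 12.30 ✓; ∠(AH, HJ) = 96.80° ✗; |HJ| = 23.10 ✓.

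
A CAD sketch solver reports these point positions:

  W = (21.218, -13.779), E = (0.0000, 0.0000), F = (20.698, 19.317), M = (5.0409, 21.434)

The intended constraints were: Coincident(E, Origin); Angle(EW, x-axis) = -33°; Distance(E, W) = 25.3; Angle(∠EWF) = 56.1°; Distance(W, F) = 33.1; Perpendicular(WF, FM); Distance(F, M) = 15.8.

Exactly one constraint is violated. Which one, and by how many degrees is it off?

Perpendicular(WF, FM) — off by 8.60°.

E = (0.00, 0.00) ✓; EW at -33.00° ✓; |EW| = 25.30 ✓; ∠EWF = 56.10° ✓; |WF| = 33.10 ✓; ∠(WF, FM) = 81.40° ✗; |FM| = 15.80 ✓.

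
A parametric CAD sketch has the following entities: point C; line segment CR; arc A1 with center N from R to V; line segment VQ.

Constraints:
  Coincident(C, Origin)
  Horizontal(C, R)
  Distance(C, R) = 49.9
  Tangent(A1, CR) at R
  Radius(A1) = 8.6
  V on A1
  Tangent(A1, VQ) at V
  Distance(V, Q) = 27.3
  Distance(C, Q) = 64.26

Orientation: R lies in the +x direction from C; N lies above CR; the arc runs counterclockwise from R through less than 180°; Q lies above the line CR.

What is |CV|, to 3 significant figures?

59.2

C is at the origin; C and R share the same y with |CR| = 49.9 and R on the +x side, so R = (49.9, 0.00). Since A1 is tangent to CR there, NR ⟂ CR, so N = R + (0, 8.6) = (49.9, 8.60). Since NV ⟂ VQ (tangency), |NQ| = √(8.6² + 27.3²) = 28.6 regardless of where V sits on A1. So Q lies on both circle(C, 64.26) and circle(N, 28.6); the above-CR intersection is Q = (52.5, 37.1). V is the foot of the tangent from Q: V = (58.3, 10.4).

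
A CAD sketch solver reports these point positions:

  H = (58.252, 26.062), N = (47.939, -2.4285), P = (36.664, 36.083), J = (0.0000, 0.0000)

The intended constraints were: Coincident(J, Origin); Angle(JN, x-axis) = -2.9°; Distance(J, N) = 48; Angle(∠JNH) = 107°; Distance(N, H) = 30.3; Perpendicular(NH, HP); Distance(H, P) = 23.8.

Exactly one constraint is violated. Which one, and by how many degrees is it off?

Perpendicular(NH, HP) — off by 5.00°.

J = (0.00, 0.00) ✓; JN at -2.900° ✓; |JN| = 48.00 ✓; ∠JNH = 107.0° ✓; |NH| = 30.30 ✓; ∠(NH, HP) = 85.00° ✗; |HP| = 23.80 ✓.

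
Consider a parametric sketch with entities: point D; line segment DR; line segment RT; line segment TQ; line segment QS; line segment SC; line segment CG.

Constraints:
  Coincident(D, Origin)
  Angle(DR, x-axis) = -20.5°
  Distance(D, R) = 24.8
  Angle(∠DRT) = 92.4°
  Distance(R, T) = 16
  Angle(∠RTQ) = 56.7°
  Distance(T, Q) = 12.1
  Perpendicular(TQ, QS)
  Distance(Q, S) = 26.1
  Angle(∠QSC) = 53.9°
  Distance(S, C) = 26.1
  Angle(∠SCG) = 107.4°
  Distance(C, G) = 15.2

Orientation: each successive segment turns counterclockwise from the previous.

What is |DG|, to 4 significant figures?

34.45

D is at the origin; DR runs at -20.5° with length 24.8, so R = (23.23, -8.685). ∠DRT = 92.4° gives RT at 67.10° from the x-axis; with |RT| = 16.0, T = (29.46, 6.054). ∠RTQ = 56.7° gives TQ at -169.6° from the x-axis; with |TQ| = 12.1, Q = (17.55, 3.870). TQ ⟂ QS, so QS runs at -79.60°; with |QS| = 26.1, S = (22.27, -21.80). ∠QSC = 53.9° gives SC at 46.50° from the x-axis; with |SC| = 26.1, C = (40.23, -2.869). ∠SCG = 107.4° gives CG at 119.1° from the x-axis; with |CG| = 15.2, G = (32.84, 10.41). Then |DG| = |G − D| = 34.45.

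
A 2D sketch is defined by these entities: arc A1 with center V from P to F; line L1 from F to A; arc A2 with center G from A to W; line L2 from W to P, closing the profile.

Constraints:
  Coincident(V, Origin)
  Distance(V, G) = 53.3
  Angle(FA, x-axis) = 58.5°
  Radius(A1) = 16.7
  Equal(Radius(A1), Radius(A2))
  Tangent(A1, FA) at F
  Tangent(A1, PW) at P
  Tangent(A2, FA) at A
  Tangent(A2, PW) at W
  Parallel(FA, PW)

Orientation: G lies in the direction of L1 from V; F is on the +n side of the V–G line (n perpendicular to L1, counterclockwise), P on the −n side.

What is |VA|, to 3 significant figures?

55.9

The slot axis is L1's direction at 58.5°, so u = (cos 58.5°, sin 58.5°) = (0.522, 0.853) and n = (−sin 58.5°, cos 58.5°) = (-0.853, 0.522). V is at the origin and G lies 53.3 along u from V, so G = 53.3·u = (27.8, 45.4). Tangency of A1 to both parallel lines with radius 16.7 puts F and P at V ± 16.7·n: F = (-14.2, 8.73), P = (14.2, -8.73). Equal radii place A and W the same way about G: A = G + 16.7·n = (13.6, 54.2), W = G − 16.7·n = (42.1, 36.7). Then |VA| = |A − V| = 55.9.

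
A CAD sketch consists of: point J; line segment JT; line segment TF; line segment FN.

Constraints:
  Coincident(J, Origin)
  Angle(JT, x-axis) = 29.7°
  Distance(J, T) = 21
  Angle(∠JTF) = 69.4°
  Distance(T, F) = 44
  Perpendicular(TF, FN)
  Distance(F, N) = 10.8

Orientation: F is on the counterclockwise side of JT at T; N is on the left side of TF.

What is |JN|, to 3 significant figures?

37.7

J is at the origin; JT runs at 29.7° with length 21.0, so T = 21.0·(cos 29.7°, sin 29.7°) = (18.2, 10.4). ∠JTF = 69.4°, so TF runs at 29.7° + (180° − 69.4°) = 140° from the x-axis; with |TF| = 44.0, F = T + 44.0·(cos 140°, sin 140°) = (-15.6, 38.5). The perpendicularity gives FN at right angles to TF; with |FN| = 10.8 on the left of TF, N = F + 10.8·(-0.639, -0.769) = (-22.5, 30.2). Then |JN| = |N − J| = 37.7.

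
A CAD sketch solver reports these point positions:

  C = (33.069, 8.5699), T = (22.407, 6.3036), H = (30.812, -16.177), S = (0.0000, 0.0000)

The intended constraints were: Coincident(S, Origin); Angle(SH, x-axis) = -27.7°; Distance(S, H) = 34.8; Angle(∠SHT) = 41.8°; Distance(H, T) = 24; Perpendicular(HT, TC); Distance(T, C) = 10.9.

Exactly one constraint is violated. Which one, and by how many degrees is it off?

Perpendicular(HT, TC) — off by 8.50°.

S = (0.00, 0.00) ✓; SH at -27.70° ✓; |SH| = 34.80 ✓; ∠SHT = 41.80° ✓; |HT| = 24.00 ✓; ∠(HT, TC) = 98.50° ✗; |TC| = 10.90 ✓.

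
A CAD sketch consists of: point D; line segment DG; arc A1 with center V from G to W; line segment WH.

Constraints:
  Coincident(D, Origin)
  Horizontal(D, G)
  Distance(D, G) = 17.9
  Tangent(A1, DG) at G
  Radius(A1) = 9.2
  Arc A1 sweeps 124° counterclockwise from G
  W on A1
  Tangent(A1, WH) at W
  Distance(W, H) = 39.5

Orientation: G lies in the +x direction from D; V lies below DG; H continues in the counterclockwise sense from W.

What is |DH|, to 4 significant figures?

57.14

D is at the origin; DG is horizontal with |DG| = 17.9 and G on the +x side, so G = (17.90, 0.000). The tangent condition forces VG to be normal to DG, so V = G + (0, -9.2) = (17.90, -9.200). On A1, G sits at bearing 90° from V; a 124° counterclockwise sweep puts W at bearing 214°, so W = V + 9.2·(cos 214°, sin 214°) = (10.27, -14.34). Tangency of A1 to WH means the radius VW is perpendicular to WH, so WH runs along (−sin 214°, cos 214°); with |WH| = 39.5, H = (32.36, -47.09). Then |DH| = |H − D| = 57.14.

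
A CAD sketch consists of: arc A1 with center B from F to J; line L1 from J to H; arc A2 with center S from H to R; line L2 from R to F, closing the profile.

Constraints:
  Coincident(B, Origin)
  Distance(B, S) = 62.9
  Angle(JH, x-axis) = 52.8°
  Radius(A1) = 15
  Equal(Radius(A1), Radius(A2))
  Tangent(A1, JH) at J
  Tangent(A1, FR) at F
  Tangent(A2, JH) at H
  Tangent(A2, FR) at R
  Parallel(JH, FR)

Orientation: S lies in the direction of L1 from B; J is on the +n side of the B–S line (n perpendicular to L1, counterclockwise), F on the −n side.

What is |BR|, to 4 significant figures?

64.66

Tangency of A1 to both parallel lines with radius 15.0 puts J and F at B ± 15.0·n: J = (-11.95, 9.069), F = (11.95, -9.069). Equal radii place H and R the same way about S: H = S + 15.0·n = (26.08, 59.17), R = S − 15.0·n = (49.98, 41.03). Then |BR| = |R − B| = 64.66.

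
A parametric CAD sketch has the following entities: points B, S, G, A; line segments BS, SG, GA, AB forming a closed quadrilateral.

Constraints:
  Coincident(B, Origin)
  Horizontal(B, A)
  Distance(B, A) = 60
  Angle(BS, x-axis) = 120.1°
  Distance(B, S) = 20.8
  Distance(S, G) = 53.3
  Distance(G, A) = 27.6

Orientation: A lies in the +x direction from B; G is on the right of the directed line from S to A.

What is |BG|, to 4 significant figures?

36.13

B is at the origin; B and A share the same y with |BA| = 60.0 and A in +x, so A = (60.0, 0). BS runs at 120.1° with |BS| = 20.8, so S = (-10.43, 18.00). G is determined by |SG| = 53.3 and |GA| = 27.6 together: it lies at the intersection of circle(S, 53.3) and circle(A, 27.6). With |SA| = 72.69, the foot of the radical line on SA is 50.65 from S and the perpendicular offset is √(53.3² − 50.65²) = 16.60. Taking the right-of-SA solution: G = (34.53, -10.63).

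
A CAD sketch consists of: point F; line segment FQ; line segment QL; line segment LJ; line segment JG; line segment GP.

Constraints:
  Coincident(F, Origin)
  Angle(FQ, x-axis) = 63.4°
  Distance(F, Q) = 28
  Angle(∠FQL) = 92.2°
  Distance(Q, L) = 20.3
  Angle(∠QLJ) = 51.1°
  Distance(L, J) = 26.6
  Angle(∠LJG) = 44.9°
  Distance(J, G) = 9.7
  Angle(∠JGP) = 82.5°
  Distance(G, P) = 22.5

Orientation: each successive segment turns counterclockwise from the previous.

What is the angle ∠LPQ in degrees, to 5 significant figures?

42.795°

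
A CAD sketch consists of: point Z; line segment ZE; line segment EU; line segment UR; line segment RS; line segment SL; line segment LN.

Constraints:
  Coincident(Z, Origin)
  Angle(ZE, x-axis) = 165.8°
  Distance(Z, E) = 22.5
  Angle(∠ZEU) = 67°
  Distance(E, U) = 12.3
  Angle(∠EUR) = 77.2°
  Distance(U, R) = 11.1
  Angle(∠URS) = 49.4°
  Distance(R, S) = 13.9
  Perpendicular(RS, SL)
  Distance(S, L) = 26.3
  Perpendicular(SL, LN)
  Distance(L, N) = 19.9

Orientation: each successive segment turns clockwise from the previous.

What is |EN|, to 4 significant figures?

34.53

Z is at the origin; ZE runs at 165.8° with length 22.5, so E = (-21.81, 5.519). ∠ZEU = 67.0° gives EU at 52.80° from the x-axis; with |EU| = 12.3, U = (-14.38, 15.32). ∠EUR = 77.2° gives UR at -50.00° from the x-axis; with |UR| = 11.1, R = (-7.241, 6.814). ∠URS = 49.4° gives RS at 179.4° from the x-axis; with |RS| = 13.9, S = (-21.14, 6.959). RS ⟂ SL, so SL runs at 89.40°; with |SL| = 26.3, L = (-20.86, 33.26). The perpendicularity gives LN at right angles to SL, so LN runs at -0.6000°; with |LN| = 19.9, N = (-0.9659, 33.05). Then |EN| = |N − E| = 34.53.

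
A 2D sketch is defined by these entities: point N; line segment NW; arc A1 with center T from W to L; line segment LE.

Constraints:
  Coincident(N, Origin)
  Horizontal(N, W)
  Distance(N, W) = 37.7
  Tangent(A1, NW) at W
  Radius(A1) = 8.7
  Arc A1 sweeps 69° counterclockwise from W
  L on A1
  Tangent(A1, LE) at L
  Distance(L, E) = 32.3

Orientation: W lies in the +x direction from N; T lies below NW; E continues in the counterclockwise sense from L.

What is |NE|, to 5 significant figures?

40.015

N is at the origin; N and W share the same y with |NW| = 37.7 and W on the +x side, so W = (37.700, 0.0000). Tangency of A1 to NW means the radius TW is perpendicular to NW, so T = W + (0, -8.7) = (37.700, -8.7000). On A1, W sits at bearing 90° from T; a 69° counterclockwise sweep puts L at bearing 159°, so L = T + 8.7·(cos 159°, sin 159°) = (29.578, -5.5822). A1 meets LE tangentially, so TL is at right angles to LE, so LE runs along (−sin 159°, cos 159°); with |LE| = 32.3, E = (18.003, -35.737). Then |NE| = |E − N| = 40.015.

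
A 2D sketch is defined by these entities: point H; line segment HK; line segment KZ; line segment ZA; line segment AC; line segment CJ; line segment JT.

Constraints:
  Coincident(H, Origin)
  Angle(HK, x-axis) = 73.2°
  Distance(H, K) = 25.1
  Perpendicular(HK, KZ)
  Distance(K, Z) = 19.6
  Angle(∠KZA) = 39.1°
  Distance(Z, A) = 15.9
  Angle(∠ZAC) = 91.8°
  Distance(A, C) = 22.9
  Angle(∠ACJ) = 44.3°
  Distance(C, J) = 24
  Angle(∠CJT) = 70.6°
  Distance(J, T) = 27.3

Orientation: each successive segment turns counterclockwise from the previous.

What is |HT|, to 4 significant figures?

7.407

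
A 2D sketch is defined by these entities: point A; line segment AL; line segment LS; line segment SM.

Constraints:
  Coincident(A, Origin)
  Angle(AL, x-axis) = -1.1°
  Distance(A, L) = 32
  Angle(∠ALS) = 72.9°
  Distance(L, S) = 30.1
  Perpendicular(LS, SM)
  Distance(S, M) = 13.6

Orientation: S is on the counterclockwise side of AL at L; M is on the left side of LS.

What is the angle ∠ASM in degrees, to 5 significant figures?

34.078°

A is at the origin; AL runs at -1.1° with length 32.0, so L = 32.0·(cos -1.1°, sin -1.1°) = (31.994, -0.61432). ∠ALS = 72.9°, so LS runs at -1.1° + (180° − 72.9°) = 106.00° from the x-axis; with |LS| = 30.1, S = L + 30.1·(cos 106.00°, sin 106.00°) = (23.697, 28.320). LS ⟂ SM; with |SM| = 13.6 on the left of LS, M = S + 13.6·(-0.96126, -0.27564) = (10.624, 24.571). Then cos ∠ASM = SA·SM / (|SA||SM|), giving 34.078°.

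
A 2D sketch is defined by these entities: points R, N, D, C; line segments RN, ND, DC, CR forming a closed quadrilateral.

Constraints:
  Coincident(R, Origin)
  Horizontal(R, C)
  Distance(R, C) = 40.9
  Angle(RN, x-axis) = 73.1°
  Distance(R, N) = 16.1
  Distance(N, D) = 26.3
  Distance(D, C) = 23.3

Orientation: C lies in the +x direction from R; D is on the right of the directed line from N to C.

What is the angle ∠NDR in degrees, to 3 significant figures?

37.7°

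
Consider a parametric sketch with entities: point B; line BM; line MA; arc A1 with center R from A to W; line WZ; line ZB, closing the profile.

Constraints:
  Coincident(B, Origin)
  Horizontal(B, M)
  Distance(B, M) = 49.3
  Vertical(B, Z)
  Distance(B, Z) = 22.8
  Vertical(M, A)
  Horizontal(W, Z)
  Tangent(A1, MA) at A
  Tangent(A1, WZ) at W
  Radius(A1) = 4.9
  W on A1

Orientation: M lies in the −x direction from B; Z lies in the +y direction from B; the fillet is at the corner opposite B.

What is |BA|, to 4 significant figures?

52.45

B is at the origin; B and M share the same y with |BM| = 49.3 and M on the −x side, so M = (-49.30, 0.000). BZ is vertical with |BZ| = 22.8 and Z on the +y side, so Z = (0.000, 22.80). The virtual corner opposite B is at (-49.30, 22.80). Since A1 is tangent to MA there, RA ⟂ MA and the tangent condition forces RW to be normal to WZ, with radius 4.9, so the center R sits 4.9 in from both sides at R = (-44.40, 17.90). That places the tangent points at A = (-49.30, 17.90) on MA and W = (-44.40, 22.80) on WZ. Then |BA| = |A − B| = 52.45.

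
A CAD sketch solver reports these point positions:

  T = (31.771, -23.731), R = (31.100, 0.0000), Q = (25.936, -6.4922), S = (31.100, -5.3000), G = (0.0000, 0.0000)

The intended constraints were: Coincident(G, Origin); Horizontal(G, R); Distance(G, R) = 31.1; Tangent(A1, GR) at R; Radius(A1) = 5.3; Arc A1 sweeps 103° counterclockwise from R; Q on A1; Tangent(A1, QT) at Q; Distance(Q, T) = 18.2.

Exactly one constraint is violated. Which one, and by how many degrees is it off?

Tangent(A1, QT) at Q — off by 5.70°.

G = (0.00, 0.00) ✓; G.y = 0.00, R.y = 0.00 ✓; |GR| = 31.10 ✓; ∠(SR, RG) = 90.00° ✓; |SR| = 5.300 ✓; bearing(S→Q) − bearing(S→R) = 103.0° ✓; |SQ| = 5.300 ✓; ∠(SQ, QT) = 84.30° ✗; |QT| = 18.20 ✓.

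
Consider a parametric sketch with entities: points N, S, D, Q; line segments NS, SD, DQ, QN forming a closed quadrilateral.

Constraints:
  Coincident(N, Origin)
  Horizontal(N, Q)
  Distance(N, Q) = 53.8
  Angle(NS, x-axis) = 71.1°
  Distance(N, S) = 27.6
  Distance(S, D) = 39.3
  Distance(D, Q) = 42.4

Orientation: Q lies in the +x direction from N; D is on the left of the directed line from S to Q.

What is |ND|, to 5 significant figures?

61.289

Checks: |NQ| = 53.80 ✓; |NS| = 27.60 ✓; |SD| = 39.30 ✓; |DQ| = 42.40 ✓.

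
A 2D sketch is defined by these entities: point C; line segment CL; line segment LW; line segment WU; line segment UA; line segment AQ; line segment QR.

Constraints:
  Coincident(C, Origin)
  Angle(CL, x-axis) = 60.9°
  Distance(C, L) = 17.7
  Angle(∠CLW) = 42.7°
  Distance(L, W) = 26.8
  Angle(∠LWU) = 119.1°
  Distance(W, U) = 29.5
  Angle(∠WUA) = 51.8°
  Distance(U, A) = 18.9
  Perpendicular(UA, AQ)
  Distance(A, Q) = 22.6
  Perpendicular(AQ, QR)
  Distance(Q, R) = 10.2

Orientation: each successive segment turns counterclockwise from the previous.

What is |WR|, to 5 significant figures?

9.5608

C is at the origin; CL runs at 60.9° with length 17.7, so L = (8.6081, 15.466). ∠CLW = 42.7° gives LW at -161.80° from the x-axis; with |LW| = 26.8, W = (-16.851, 7.0952). ∠LWU = 119.1° gives WU at -100.90° from the x-axis; with |WU| = 29.5, U = (-22.429, -21.873). ∠WUA = 51.8° gives UA at 27.300° from the x-axis; with |UA| = 18.9, A = (-5.6346, -13.204). UA is perpendicular to AQ, so AQ runs at 117.30°; with |AQ| = 22.6, Q = (-16.000, 6.8786). AQ ⟂ QR, so QR runs at -152.70°; with |QR| = 10.2, R = (-25.064, 2.2004). Then |WR| = |R − W| = 9.5608.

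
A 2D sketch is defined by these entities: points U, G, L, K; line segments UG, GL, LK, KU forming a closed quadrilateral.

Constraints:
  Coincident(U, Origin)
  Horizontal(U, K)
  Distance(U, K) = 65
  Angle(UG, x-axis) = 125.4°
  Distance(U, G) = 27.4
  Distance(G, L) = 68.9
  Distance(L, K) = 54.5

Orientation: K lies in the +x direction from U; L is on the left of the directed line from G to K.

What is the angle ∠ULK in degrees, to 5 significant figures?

61.957°

U is at the origin; U and K share the same y with |UK| = 65.0 and K in +x, so K = (65.0, 0). UG runs at 125.4° with |UG| = 27.4, so G = (-15.872, 22.335). L is determined by |GL| = 68.9 and |LK| = 54.5 together: it lies at the intersection of circle(G, 68.9) and circle(K, 54.5). With |GK| = 83.900, the foot of the radical line on GK is 52.540 from G and the perpendicular offset is √(68.9² − 52.540²) = 44.573. Taking the left-of-GK solution: L = (46.637, 51.313).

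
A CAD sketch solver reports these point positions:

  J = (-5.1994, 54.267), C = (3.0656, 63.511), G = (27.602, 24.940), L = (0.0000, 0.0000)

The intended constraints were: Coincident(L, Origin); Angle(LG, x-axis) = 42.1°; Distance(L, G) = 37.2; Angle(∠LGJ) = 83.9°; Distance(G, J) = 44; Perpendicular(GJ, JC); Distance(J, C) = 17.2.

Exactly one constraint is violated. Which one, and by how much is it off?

Distance(J, C) = 17.2 — off by 4.80.

L = (0.00, 0.00) ✓; LG at 42.10° ✓; |LG| = 37.20 ✓; ∠LGJ = 83.90° ✓; |GJ| = 44.00 ✓; ∠(GJ, JC) = 90.00° ✓; |JC| = 12.40 ✗.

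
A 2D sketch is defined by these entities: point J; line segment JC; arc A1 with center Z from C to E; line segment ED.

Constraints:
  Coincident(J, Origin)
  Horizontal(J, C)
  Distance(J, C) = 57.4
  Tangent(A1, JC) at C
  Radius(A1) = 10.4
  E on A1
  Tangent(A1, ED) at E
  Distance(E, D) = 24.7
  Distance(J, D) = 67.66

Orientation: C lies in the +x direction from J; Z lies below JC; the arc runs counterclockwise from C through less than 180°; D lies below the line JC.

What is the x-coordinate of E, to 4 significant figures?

47.69

Checks: |JC| = 57.40 ✓; |ZE| = 10.40 ✓; ∠(ZE, ED) = 90.00° ✓; |ED| = 24.70 ✓; |JD| = 67.66 ✓.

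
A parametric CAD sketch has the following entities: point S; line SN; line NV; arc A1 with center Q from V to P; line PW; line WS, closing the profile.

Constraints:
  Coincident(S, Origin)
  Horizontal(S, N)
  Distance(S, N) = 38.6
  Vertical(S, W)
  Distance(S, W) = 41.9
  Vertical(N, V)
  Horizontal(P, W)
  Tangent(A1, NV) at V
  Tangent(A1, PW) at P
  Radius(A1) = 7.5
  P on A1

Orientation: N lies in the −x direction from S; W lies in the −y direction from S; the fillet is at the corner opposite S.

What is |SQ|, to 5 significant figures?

46.374

S is at the origin; S and N share the same y with |SN| = 38.6 and N on the −x side, so N = (-38.600, 0.0000). SW is vertical with |SW| = 41.9 and W on the −y side, so W = (0.0000, -41.900). The virtual corner opposite S is at (-38.600, -41.900). A1 meets NV tangentially, so QV is at right angles to NV and since A1 is tangent to PW there, QP ⟂ PW, with radius 7.5, so the center Q sits 7.5 in from both sides at Q = (-31.100, -34.400). Then |SQ| = |Q − S| = 46.374.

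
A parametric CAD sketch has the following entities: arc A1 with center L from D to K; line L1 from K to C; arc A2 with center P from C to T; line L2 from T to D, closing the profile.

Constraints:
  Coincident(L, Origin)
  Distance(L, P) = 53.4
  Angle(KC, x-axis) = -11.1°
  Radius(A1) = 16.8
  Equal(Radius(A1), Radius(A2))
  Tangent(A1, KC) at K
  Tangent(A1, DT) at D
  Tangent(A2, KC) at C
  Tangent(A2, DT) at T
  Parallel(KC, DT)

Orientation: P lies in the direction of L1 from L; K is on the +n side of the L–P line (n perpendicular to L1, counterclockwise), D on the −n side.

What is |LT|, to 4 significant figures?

55.98

The slot axis is L1's direction at -11.1°, so u = (cos -11.1°, sin -11.1°) = (0.9813, -0.1925) and n = (−sin -11.1°, cos -11.1°) = (0.1925, 0.9813). L is at the origin and P lies 53.4 along u from L, so P = 53.4·u = (52.40, -10.28). Tangency of A1 to both parallel lines with radius 16.8 puts K and D at L ± 16.8·n: K = (3.234, 16.49), D = (-3.234, -16.49). Equal radii place C and T the same way about P: C = P + 16.8·n = (55.64, 6.205), T = P − 16.8·n = (49.17, -26.77). Then |LT| = |T − L| = 55.98.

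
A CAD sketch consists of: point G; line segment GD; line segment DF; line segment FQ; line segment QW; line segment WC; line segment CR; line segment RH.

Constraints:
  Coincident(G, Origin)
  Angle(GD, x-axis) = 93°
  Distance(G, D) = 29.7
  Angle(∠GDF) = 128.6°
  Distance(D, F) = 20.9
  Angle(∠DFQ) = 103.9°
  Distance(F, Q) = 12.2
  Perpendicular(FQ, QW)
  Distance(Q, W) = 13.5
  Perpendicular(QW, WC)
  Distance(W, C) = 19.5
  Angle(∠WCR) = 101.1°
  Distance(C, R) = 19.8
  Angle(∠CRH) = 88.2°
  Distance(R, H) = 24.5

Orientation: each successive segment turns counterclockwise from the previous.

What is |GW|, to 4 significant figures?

30.36

∠DFQ = 103.9° gives FQ at -139.5° from the x-axis; with |FQ| = 12.2, Q = (-27.83, 33.90). FQ is perpendicular to QW, so QW runs at -49.50°; with |QW| = 13.5, W = (-19.06, 23.64). Then |GW| = |W − G| = 30.36.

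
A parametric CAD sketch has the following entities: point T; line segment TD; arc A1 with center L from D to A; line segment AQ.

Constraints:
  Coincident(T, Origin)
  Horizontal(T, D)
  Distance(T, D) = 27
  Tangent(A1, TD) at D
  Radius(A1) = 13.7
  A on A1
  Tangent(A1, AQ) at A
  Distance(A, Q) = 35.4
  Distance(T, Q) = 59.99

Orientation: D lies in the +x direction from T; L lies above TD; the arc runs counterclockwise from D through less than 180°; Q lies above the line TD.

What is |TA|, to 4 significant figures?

43.79

Checks: ∠(LD, DT) = 90.00° ✓; |LD| = 13.70 ✓; |LA| = 13.70 ✓; ∠(LA, AQ) = 90.00° ✓; |AQ| = 35.40 ✓; |TQ| = 59.99 ✓.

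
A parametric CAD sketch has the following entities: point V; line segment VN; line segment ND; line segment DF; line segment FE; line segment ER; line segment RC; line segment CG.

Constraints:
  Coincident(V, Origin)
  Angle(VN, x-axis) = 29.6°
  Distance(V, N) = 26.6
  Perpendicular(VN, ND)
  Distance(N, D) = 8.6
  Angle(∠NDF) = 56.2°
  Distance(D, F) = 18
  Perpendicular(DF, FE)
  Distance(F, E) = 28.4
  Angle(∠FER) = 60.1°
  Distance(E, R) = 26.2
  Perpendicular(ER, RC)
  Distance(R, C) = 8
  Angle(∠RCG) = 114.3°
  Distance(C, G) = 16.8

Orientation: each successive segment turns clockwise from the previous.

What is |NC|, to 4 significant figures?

5.651

V is at the origin; VN runs at 29.6° with length 26.6, so N = (23.13, 13.14). The perpendicularity gives ND at right angles to VN, so ND runs at -60.40°; with |ND| = 8.6, D = (27.38, 5.661). ∠NDF = 56.2° gives DF at 175.8° from the x-axis; with |DF| = 18.0, F = (9.425, 6.979). The perpendicularity gives FE at right angles to DF, so FE runs at 85.80°; with |FE| = 28.4, E = (11.50, 35.30). ∠FER = 60.1° gives ER at -34.10° from the x-axis; with |ER| = 26.2, R = (33.20, 20.61). ER ⟂ RC, so RC runs at -124.1°; with |RC| = 8.0, C = (28.71, 13.99). Then |NC| = |C − N| = 5.651.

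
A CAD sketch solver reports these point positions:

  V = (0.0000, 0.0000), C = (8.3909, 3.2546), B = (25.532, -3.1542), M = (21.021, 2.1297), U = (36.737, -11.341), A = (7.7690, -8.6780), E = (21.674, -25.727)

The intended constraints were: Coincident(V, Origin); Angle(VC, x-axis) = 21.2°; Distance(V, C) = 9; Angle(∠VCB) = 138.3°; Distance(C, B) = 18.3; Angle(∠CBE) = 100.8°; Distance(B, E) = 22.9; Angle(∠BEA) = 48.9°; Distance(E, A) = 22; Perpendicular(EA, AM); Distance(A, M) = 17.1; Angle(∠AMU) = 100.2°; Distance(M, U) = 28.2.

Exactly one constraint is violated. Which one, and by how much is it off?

Distance(M, U) = 28.2 — off by 7.50.

V = (0.00, 0.00) ✓; VC at 21.20° ✓; |VC| = 9.000 ✓; ∠VCB = 138.3° ✓; |CB| = 18.30 ✓; ∠CBE = 100.8° ✓; |BE| = 22.90 ✓; ∠BEA = 48.90° ✓; |EA| = 22.00 ✓; ∠(EA, AM) = 90.00° ✓; |AM| = 17.10 ✓; ∠AMU = 100.2° ✓; |MU| = 20.70 ✗.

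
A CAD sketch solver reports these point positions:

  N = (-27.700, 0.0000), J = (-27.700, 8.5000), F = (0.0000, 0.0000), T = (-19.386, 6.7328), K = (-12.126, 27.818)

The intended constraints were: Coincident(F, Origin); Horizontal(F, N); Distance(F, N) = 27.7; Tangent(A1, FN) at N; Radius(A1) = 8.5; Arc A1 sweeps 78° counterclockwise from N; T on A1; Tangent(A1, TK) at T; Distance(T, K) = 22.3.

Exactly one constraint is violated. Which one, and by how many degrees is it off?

Tangent(A1, TK) at T — off by 7.00°.

F = (0.00, 0.00) ✓; F.y = 0.00, N.y = 0.00 ✓; |FN| = 27.70 ✓; ∠(JN, NF) = 90.00° ✓; |JN| = 8.500 ✓; bearing(J→T) − bearing(J→N) = 78.00° ✓; |JT| = 8.500 ✓; ∠(JT, TK) = 97.00° ✗; |TK| = 22.30 ✓.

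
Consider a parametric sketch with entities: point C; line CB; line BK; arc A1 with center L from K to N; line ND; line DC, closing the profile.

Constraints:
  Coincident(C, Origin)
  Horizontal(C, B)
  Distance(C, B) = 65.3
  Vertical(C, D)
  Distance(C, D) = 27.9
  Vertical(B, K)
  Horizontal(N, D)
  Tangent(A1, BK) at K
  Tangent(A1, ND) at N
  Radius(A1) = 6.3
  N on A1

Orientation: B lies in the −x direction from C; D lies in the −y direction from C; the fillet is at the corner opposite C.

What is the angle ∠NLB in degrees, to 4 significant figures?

163.7°

The virtual corner opposite C is at (-65.30, -27.90). Tangency of A1 to BK means the radius LK is perpendicular to BK and the tangent condition forces LN to be normal to ND, with radius 6.3, so the center L sits 6.3 in from both sides at L = (-59.00, -21.60). That places the tangent points at K = (-65.30, -21.60) on BK and N = (-59.00, -27.90) on ND. Then cos ∠NLB = LN·LB / (|LN||LB|), giving 163.7°.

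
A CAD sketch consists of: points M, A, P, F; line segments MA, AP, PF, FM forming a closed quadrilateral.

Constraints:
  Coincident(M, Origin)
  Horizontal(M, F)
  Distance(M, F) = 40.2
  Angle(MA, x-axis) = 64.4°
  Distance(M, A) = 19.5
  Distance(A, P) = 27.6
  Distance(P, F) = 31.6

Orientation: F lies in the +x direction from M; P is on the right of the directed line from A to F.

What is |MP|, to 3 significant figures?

14.3

M is at the origin; MF is horizontal with |MF| = 40.2 and F in +x, so F = (40.2, 0). MA runs at 64.4° with |MA| = 19.5, so A = (8.43, 17.6). P is determined by |AP| = 27.6 and |PF| = 31.6 together: it lies at the intersection of circle(A, 27.6) and circle(F, 31.6). With |AF| = 36.3, the foot of the radical line on AF is 14.9 from A and the perpendicular offset is √(27.6² − 14.9²) = 23.2. Taking the right-of-AF solution: P = (10.2, -9.96).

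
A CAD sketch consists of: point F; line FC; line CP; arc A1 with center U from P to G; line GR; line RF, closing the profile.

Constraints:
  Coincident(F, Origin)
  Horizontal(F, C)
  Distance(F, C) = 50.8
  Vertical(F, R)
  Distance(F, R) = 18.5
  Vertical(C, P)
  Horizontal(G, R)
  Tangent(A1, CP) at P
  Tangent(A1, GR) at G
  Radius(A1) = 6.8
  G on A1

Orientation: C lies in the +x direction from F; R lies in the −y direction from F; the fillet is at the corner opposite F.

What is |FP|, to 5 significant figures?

52.130

F is at the origin; F and C share the same y with |FC| = 50.8 and C on the +x side, so C = (50.800, 0.0000). FR is vertical with |FR| = 18.5 and R on the −y side, so R = (0.0000, -18.500). The virtual corner opposite F is at (50.800, -18.500). A1 meets CP tangentially, so UP is at right angles to CP and A1 meets GR tangentially, so UG is at right angles to GR, with radius 6.8, so the center U sits 6.8 in from both sides at U = (44.000, -11.700). That places the tangent points at P = (50.800, -11.700) on CP and G = (44.000, -18.500) on GR. Then |FP| = |P − F| = 52.130.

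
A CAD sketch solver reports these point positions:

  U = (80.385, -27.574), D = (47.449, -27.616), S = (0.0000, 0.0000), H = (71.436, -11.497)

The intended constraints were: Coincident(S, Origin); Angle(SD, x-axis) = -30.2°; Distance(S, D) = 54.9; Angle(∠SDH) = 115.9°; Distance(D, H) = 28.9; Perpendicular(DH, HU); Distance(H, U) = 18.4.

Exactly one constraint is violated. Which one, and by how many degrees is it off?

Perpendicular(DH, HU) — off by 4.80°.

S = (0.00, 0.00) ✓; SD at -30.20° ✓; |SD| = 54.90 ✓; ∠SDH = 115.9° ✓; |DH| = 28.90 ✓; ∠(DH, HU) = 94.80° ✗; |HU| = 18.40 ✓.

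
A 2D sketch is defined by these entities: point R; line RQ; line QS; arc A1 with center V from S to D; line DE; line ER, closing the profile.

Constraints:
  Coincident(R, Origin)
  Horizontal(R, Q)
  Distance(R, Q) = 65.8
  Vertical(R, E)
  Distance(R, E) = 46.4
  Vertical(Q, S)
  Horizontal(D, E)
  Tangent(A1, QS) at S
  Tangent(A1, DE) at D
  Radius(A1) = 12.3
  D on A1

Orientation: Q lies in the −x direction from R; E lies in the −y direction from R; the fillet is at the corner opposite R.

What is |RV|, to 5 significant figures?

63.443

R is at the origin; RQ is horizontal with |RQ| = 65.8 and Q on the −x side, so Q = (-65.800, 0.0000). R and E share the same x with |RE| = 46.4 and E on the −y side, so E = (0.0000, -46.400). The virtual corner opposite R is at (-65.800, -46.400). A1 meets QS tangentially, so VS is at right angles to QS and the tangent condition forces VD to be normal to DE, with radius 12.3, so the center V sits 12.3 in from both sides at V = (-53.500, -34.100). Then |RV| = |V − R| = 63.443.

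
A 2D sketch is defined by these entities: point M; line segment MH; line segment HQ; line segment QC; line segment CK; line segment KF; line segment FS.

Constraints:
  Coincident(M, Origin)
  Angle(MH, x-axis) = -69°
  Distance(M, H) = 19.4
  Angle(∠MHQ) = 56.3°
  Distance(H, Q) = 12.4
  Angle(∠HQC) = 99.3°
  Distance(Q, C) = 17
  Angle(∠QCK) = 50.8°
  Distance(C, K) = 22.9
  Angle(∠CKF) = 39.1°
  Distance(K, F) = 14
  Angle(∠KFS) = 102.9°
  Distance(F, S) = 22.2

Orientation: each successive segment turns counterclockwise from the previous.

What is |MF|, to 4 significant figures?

13.12

∠QCK = 50.8° gives CK at -95.40° from the x-axis; with |CK| = 22.9, K = (-0.1418, -18.85). ∠CKF = 39.1° gives KF at 45.50° from the x-axis; with |KF| = 14.0, F = (9.671, -8.868). Then |MF| = |F − M| = 13.12.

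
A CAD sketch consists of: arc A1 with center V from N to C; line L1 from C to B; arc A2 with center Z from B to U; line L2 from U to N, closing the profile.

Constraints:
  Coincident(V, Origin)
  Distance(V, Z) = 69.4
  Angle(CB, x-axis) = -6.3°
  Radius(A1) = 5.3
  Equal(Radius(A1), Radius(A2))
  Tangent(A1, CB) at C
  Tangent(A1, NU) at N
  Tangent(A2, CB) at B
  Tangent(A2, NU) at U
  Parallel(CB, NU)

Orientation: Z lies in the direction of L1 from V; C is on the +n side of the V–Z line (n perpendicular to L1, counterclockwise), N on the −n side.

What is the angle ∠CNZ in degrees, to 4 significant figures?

85.63°

The slot axis is L1's direction at -6.3°, so u = (cos -6.3°, sin -6.3°) = (0.9940, -0.1097) and n = (−sin -6.3°, cos -6.3°) = (0.1097, 0.9940). V is at the origin and Z lies 69.4 along u from V, so Z = 69.4·u = (68.98, -7.616). Tangency of A1 to both parallel lines with radius 5.3 puts C and N at V ± 5.3·n: C = (0.5816, 5.268), N = (-0.5816, -5.268). Then cos ∠CNZ = NC·NZ / (|NC||NZ|), giving 85.63°.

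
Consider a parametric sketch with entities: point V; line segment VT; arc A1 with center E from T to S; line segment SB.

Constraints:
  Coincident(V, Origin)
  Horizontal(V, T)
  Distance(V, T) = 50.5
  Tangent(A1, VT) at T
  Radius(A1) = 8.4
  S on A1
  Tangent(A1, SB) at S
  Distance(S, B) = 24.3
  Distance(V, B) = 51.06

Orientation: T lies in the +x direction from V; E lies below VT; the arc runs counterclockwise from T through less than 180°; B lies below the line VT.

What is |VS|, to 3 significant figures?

42.8

V is at the origin; VT is horizontal with |VT| = 50.5 and T on the +x side, so T = (50.5, 0.00). A1 meets VT tangentially, so ET is at right angles to VT, so E = T + (0, -8.4) = (50.5, -8.40). Since ES ⟂ SB (tangency), |EB| = √(8.4² + 24.3²) = 25.7 regardless of where S sits on A1. So B lies on both circle(V, 51.06) and circle(E, 25.7); the below-VT intersection is B = (39.9, -31.8). S is the foot of the tangent from B: S = (42.1, -7.63).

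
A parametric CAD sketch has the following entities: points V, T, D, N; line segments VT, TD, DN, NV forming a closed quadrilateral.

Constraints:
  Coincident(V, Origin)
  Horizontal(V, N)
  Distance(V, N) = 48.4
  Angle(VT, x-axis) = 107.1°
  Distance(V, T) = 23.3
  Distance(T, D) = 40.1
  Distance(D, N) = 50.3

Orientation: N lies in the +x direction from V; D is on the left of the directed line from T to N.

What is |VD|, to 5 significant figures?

52.113

V is at the origin; V and N share the same y with |VN| = 48.4 and N in +x, so N = (48.4, 0). VT runs at 107.1° with |VT| = 23.3, so T = (-6.8511, 22.270). D is determined by |TD| = 40.1 and |DN| = 50.3 together: it lies at the intersection of circle(T, 40.1) and circle(N, 50.3). With |TN| = 59.570, the foot of the radical line on TN is 22.046 from T and the perpendicular offset is √(40.1² − 22.046²) = 33.496. Taking the left-of-TN solution: D = (26.118, 45.096).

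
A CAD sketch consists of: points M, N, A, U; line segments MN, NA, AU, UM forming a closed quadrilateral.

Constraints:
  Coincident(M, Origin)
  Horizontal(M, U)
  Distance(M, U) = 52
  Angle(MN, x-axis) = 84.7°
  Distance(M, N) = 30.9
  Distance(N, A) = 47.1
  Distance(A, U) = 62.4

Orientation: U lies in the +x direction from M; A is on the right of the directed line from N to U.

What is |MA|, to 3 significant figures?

17.2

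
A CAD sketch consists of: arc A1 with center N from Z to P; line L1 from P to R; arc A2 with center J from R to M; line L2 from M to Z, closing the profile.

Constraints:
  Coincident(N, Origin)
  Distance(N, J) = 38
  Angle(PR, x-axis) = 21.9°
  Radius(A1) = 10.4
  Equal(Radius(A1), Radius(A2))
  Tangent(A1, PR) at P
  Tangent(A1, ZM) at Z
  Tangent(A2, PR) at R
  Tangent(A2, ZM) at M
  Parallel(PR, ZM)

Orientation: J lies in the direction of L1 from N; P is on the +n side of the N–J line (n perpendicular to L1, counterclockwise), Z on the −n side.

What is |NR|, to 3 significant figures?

39.4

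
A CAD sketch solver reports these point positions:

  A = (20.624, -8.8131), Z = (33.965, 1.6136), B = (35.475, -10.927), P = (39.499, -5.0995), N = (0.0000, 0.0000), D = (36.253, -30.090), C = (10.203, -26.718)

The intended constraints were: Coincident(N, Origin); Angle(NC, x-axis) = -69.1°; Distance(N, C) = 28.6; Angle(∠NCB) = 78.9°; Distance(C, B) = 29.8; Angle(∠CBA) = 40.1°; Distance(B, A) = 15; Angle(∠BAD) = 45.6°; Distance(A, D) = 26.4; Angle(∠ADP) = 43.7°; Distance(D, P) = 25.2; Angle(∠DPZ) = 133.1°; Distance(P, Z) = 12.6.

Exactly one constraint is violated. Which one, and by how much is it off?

Distance(P, Z) = 12.6 — off by 3.90.

N = (0.00, 0.00) ✓; NC at -69.10° ✓; |NC| = 28.60 ✓; ∠NCB = 78.90° ✓; |CB| = 29.80 ✓; ∠CBA = 40.10° ✓; |BA| = 15.00 ✓; ∠BAD = 45.60° ✓; |AD| = 26.40 ✓; ∠ADP = 43.70° ✓; |DP| = 25.20 ✓; ∠DPZ = 133.1° ✓; |PZ| = 8.700 ✗.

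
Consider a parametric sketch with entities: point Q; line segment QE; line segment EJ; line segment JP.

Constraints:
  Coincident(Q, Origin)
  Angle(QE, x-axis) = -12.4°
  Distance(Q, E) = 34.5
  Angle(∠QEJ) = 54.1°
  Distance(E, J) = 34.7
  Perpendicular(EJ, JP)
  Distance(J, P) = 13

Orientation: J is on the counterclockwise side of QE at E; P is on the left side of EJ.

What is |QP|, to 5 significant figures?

20.803

∠QEJ = 54.1°, so EJ runs at -12.4° + (180° − 54.1°) = 113.50° from the x-axis; with |EJ| = 34.7, J = E + 34.7·(cos 113.50°, sin 113.50°) = (19.859, 24.414). The perpendicularity gives JP at right angles to EJ; with |JP| = 13.0 on the left of EJ, P = J + 13.0·(-0.91706, -0.39875) = (7.9368, 19.230). Then |QP| = |P − Q| = 20.803.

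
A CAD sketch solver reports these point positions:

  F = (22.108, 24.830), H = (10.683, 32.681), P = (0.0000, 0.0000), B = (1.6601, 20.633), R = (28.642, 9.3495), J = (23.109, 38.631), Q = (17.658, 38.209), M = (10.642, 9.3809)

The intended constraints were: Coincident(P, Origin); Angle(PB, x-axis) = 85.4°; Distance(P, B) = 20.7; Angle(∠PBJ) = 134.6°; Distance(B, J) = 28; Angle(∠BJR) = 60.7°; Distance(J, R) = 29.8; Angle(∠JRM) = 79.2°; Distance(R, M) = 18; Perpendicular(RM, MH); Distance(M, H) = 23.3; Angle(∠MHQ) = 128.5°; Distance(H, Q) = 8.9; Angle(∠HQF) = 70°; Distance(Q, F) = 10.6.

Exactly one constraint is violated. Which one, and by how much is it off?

Distance(Q, F) = 10.6 — off by 3.50.

P = (0.00, 0.00) ✓; PB at 85.40° ✓; |PB| = 20.70 ✓; ∠PBJ = 134.6° ✓; |BJ| = 28.00 ✓; ∠BJR = 60.70° ✓; |JR| = 29.80 ✓; ∠JRM = 79.20° ✓; |RM| = 18.00 ✓; ∠(RM, MH) = 90.00° ✓; |MH| = 23.30 ✓; ∠MHQ = 128.5° ✓; |HQ| = 8.900 ✓; ∠HQF = 70.00° ✓; |QF| = 14.10 ✗.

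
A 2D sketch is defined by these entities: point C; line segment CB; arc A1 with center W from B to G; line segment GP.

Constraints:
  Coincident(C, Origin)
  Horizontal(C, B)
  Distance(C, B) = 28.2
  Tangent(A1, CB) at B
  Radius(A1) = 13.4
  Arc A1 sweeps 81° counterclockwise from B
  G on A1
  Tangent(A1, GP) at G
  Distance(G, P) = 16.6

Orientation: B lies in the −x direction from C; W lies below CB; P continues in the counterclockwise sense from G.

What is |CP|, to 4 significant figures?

52.02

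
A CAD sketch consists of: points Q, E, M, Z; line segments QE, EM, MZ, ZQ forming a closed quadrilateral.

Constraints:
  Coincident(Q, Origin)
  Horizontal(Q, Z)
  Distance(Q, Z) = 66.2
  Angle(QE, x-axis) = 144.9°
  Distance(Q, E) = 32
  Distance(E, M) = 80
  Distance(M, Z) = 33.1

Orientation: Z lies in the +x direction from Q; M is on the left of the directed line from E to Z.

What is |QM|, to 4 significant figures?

61.00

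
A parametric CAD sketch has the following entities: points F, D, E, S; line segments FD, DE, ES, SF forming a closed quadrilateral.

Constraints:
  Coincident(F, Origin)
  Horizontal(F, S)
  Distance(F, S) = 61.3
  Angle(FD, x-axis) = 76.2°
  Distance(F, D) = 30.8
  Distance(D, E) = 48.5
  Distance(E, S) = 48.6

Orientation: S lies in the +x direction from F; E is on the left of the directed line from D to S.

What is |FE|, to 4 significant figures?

70.94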